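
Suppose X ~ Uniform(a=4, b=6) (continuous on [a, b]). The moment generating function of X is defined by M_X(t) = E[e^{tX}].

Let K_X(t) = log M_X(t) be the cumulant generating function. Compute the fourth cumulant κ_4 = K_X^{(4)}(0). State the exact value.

κ_4 = D^4[K](0) = -2/15

M_X(t) = (e^(6*t) - e^(4*t))/(2*t)
K_X(t) = log M_X(t) = -log(t) + log(e^(6*t) - e^(4*t)) - log(2)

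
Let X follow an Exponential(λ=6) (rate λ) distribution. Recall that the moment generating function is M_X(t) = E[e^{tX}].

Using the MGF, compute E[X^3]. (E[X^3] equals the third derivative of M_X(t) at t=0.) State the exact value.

E[X^3] = d^3M/dt^3 |_{t=0} = 1/36

M_X(t) = 6/(6 - t)
dM/dt = 6/(t^2 - 12*t + 36)
d^2M/dt^2 = -12/(t^3 - 18*t^2 + 108*t - 216)
d^3M/dt^3 = 36/(t^4 - 24*t^3 + 216*t^2 - 864*t + 1296)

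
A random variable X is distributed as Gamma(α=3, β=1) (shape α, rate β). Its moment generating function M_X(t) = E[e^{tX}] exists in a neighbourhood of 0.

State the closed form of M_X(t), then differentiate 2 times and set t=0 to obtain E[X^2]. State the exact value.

E[X^2] = D^2[M](0) = 12

M_X(t) = (1 - t)^(-3)
D^2[M](t) = -12/(t^5 - 5*t^4 + 10*t^3 - 10*t^2 + 5*t - 1)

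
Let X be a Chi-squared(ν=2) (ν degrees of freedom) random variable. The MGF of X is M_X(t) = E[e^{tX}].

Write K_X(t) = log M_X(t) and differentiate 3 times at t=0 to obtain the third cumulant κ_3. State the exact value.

M_X(t) = 1/(1 - 2*t)
K_X(t) = log M_X(t) = -log(1 - 2*t)
dK/dt = -2/(2*t - 1)
d^2K/dt^2 = 4/(4*t^2 - 4*t + 1)
d^3K/dt^3 = -16/(8*t^3 - 12*t^2 + 6*t - 1)

κ_3 = d^3K/dt^3 |_{t=0} = 16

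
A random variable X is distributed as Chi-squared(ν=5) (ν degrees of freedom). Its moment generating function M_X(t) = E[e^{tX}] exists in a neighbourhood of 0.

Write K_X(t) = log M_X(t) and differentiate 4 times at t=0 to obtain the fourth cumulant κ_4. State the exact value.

κ_4 = D^4[K](0) = 240

M_X(t) = (1 - 2*t)^(-5/2)
K_X(t) = log M_X(t) = -5*log(1 - 2*t)/2
D^4[K](t) = 240/(16*t^4 - 32*t^3 + 24*t^2 - 8*t + 1)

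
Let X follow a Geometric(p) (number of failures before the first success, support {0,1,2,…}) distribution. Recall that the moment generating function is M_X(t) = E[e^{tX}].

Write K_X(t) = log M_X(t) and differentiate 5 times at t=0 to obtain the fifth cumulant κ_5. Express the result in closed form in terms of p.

κ_5 = K′′′′′(0) = (p^4 - 15*p^3 + 50*p^2 - 60*p + 24)/p^5

M_X(t) = p/(-(1 - p)*e^(t) + 1)
K_X(t) = log M_X(t) = log(p) - log(-(1 - p)*e^(t) + 1)
K′(t) = (-p*e^(t) + e^(t))/(p*e^(t) - e^(t) + 1)
K′′(t) = (-p*e^(t) + e^(t))/(p^2*e^(2*t) - 2*p*e^(2*t) + 2*p*e^(t) + e^(2*t) - 2*e^(t) + 1)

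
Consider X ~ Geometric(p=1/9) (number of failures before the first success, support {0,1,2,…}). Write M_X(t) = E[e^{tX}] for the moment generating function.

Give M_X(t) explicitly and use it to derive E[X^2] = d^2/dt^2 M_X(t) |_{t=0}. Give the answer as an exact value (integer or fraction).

E[X^2] = d^2M/dt^2 |_{t=0} = 136

M_X(t) = 1/(9*(1 - 8*e^(t)/9))
dM/dt = 8*e^(t)/(64*e^(2*t) - 144*e^(t) + 81)
d^2M/dt^2 = (-64*e^(2*t) - 72*e^(t))/(512*e^(3*t) - 1728*e^(2*t) + 1944*e^(t) - 729)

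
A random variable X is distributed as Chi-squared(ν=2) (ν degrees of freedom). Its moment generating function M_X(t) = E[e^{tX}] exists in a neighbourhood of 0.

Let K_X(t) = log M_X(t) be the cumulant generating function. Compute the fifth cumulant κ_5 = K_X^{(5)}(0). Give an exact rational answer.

M_X(t) = 1/(1 - 2*t)
K_X(t) = log M_X(t) = -log(1 - 2*t)
K^(5)(t) = -768/(32*t^5 - 80*t^4 + 80*t^3 - 40*t^2 + 10*t - 1)

κ_5 = K^(5)(0) = 768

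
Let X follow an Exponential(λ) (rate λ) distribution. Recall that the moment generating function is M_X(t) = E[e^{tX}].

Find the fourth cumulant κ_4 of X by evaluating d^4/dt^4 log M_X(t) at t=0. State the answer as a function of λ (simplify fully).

κ_4 = K^(4)(0) = 6/λ^4

M_X(t) = λ/(λ - t)
K_X(t) = log M_X(t) = log(λ) - log(λ - t)
K^(4)(t) = 6/(λ^4 - 4*λ^3*t + 6*λ^2*t^2 - 4*λ*t^3 + t^4)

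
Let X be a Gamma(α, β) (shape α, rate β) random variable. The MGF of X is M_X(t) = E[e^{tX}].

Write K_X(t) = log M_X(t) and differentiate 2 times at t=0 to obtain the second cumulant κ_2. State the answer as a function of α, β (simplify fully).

κ_2 = K′′(0) = α/β^2

M_X(t) = (β/(β - t))^α
K_X(t) = log M_X(t) = α*(log(β) - log(β - t))
K′(t) = -α/(-β + t)
K′′(t) = α/(β^2 - 2*β*t + t^2)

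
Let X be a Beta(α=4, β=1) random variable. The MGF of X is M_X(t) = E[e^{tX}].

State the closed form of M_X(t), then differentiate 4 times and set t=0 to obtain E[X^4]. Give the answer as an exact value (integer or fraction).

E[X^4] = D^4[M](0) = 1/2

M_X(t) = ₁F₁(4; 5; t)
D^4[M](t) = ₁F₁(8; 9; t)/2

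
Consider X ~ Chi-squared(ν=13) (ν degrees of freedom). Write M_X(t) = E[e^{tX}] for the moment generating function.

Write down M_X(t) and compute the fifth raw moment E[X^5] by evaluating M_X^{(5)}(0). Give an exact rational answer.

E[X^5] = M^(5)(0) = 1322685

M_X(t) = (1 - 2*t)^(-13/2)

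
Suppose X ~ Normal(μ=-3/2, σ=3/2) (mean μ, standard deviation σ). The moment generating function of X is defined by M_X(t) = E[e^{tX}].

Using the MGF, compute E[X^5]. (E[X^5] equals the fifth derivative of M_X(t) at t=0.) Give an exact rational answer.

M_X(t) = e^(9*t^2/8 - 3*t/2)
dM/dt = 9*t*e^(-3*t/2)*e^(9*t^2/8)/4 - 3*e^(-3*t/2)*e^(9*t^2/8)/2
d^2M/dt^2 = (81*t^2*e^(9*t^2/8) - 108*t*e^(9*t^2/8) + 72*e^(9*t^2/8))*e^(-3*t/2)/16
d^3M/dt^3 = (729*t^3*e^(9*t^2/8) - 1458*t^2*e^(9*t^2/8) + 1944*t*e^(9*t^2/8) - 864*e^(9*t^2/8))*e^(-3*t/2)/64
d^4M/dt^4 = (6561*t^4*e^(9*t^2/8) - 17496*t^3*e^(9*t^2/8) + 34992*t^2*e^(9*t^2/8) - 31104*t*e^(9*t^2/8) + 12960*e^(9*t^2/8))*e^(-3*t/2)/256
d^5M/dt^5 = (59049*t^5*e^(9*t^2/8) - 196830*t^4*e^(9*t^2/8) + 524880*t^3*e^(9*t^2/8) - 699840*t^2*e^(9*t^2/8) + 583200*t*e^(9*t^2/8) - 202176*e^(9*t^2/8))*e^(-3*t/2)/1024

E[X^5] = d^5M/dt^5 |_{t=0} = -3159/16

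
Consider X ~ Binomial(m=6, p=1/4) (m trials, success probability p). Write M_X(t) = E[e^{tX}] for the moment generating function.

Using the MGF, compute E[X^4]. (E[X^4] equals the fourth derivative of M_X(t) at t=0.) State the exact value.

E[X^4] = M^(4)(0) = 873/32

M_X(t) = (e^(t)/4 + 3/4)^6
M^(4)(t) = 81*e^(6*t)/256 + 5625*e^(5*t)/2048 + 135*e^(4*t)/16 + 10935*e^(3*t)/1024 + 1215*e^(2*t)/256 + 729*e^(t)/2048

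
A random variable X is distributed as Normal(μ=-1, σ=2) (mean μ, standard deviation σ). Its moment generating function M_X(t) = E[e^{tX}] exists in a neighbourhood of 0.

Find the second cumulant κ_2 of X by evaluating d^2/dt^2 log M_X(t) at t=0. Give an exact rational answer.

κ_2 = D^2[K](0) = 4

M_X(t) = e^(2*t^2 - t)
K_X(t) = log M_X(t) = 2*t^2 - t
D^2[K](t) = 4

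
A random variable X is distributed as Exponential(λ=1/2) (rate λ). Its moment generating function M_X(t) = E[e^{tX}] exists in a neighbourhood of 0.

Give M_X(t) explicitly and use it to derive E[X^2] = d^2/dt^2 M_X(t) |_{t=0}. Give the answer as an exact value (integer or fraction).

E[X^2] = D^2[M](0) = 8

M_X(t) = 1/(2*(1/2 - t))
D^2[M](t) = -8/(8*t^3 - 12*t^2 + 6*t - 1)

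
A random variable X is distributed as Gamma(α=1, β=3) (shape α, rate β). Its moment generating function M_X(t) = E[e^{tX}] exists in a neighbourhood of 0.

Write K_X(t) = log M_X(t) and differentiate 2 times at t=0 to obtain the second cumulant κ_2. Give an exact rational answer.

κ_2 = K^(2)(0) = 1/9

M_X(t) = 3/(3 - t)
K_X(t) = log M_X(t) = -log(3 - t) + log(3)
K^(2)(t) = 1/(t^2 - 6*t + 9)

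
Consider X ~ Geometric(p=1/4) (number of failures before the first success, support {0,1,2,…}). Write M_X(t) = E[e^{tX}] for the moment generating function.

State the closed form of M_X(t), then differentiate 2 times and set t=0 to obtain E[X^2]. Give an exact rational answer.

M_X(t) = 1/(4*(1 - 3*e^(t)/4))
D^2[M](t) = (-9*e^(2*t) - 12*e^(t))/(27*e^(3*t) - 108*e^(2*t) + 144*e^(t) - 64)

E[X^2] = D^2[M](0) = 21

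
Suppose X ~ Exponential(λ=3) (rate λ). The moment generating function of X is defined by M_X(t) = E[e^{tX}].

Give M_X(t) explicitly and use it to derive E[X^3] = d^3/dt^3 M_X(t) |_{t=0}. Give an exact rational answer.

E[X^3] = M^(3)(0) = 2/9

M_X(t) = 3/(3 - t)
M^(3)(t) = 18/(t^4 - 12*t^3 + 54*t^2 - 108*t + 81)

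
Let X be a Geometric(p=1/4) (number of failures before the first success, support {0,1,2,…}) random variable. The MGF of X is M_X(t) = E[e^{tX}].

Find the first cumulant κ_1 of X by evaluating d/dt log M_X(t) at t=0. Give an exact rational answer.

κ_1 = D[K](0) = 3

M_X(t) = 1/(4*(1 - 3*e^(t)/4))
K_X(t) = log M_X(t) = -log(1 - 3*e^(t)/4) - 2*log(2)
D[K](t) = -3*e^(t)/(3*e^(t) - 4)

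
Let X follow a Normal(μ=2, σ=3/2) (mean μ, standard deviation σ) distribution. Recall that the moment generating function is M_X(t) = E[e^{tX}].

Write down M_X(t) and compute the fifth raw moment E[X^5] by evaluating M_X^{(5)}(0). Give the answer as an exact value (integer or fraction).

M_X(t) = e^(9*t^2/8 + 2*t)
dM/dt = 9*t*e^(2*t)*e^(9*t^2/8)/4 + 2*e^(2*t)*e^(9*t^2/8)
d^2M/dt^2 = 81*t^2*e^(2*t)*e^(9*t^2/8)/16 + 9*t*e^(2*t)*e^(9*t^2/8) + 25*e^(2*t)*e^(9*t^2/8)/4
d^3M/dt^3 = 729*t^3*e^(2*t)*e^(9*t^2/8)/64 + 243*t^2*e^(2*t)*e^(9*t^2/8)/8 + 675*t*e^(2*t)*e^(9*t^2/8)/16 + 43*e^(2*t)*e^(9*t^2/8)/2
d^4M/dt^4 = 6561*t^4*e^(2*t)*e^(9*t^2/8)/256 + 729*t^3*e^(2*t)*e^(9*t^2/8)/8 + 6075*t^2*e^(2*t)*e^(9*t^2/8)/32 + 387*t*e^(2*t)*e^(9*t^2/8)/2 + 1363*e^(2*t)*e^(9*t^2/8)/16

E[X^5] = d^5M/dt^5 |_{t=0} = 2911/8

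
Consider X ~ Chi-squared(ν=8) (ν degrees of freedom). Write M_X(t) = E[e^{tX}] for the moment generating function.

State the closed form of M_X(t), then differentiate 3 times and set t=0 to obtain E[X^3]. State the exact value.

E[X^3] = M^(3)(0) = 960

M_X(t) = (1 - 2*t)^(-4)
M^(3)(t) = -960/(128*t^7 - 448*t^6 + 672*t^5 - 560*t^4 + 280*t^3 - 84*t^2 + 14*t - 1)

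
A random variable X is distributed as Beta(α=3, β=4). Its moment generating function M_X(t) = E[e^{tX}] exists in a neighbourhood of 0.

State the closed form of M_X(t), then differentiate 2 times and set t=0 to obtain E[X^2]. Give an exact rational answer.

M_X(t) = ₁F₁(3; 7; t)
D^2[M](t) = 3*₁F₁(5; 9; t)/14

E[X^2] = D^2[M](0) = 3/14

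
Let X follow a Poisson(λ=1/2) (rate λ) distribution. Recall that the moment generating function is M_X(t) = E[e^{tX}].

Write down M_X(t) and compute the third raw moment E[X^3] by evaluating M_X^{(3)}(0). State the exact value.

E[X^3] = M′′′(0) = 11/8

M_X(t) = e^(e^(t)/2 - 1/2)
M′(t) = e^(-1/2)*e^(t)*e^(e^(t)/2)/2
M′′(t) = (e^(2*t)*e^(e^(t)/2) + 2*e^(t)*e^(e^(t)/2))*e^(-1/2)/4
M′′′(t) = (e^(3*t)*e^(e^(t)/2) + 6*e^(2*t)*e^(e^(t)/2) + 4*e^(t)*e^(e^(t)/2))*e^(-1/2)/8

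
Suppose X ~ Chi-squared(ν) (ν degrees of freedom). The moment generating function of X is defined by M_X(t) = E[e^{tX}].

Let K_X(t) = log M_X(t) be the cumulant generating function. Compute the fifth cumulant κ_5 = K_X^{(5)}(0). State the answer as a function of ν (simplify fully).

M_X(t) = (1 - 2*t)^(-ν/2)
K_X(t) = log M_X(t) = -ν*log(1 - 2*t)/2
K^(5)(t) = -384*ν/(32*t^5 - 80*t^4 + 80*t^3 - 40*t^2 + 10*t - 1)

κ_5 = K^(5)(0) = 384*ν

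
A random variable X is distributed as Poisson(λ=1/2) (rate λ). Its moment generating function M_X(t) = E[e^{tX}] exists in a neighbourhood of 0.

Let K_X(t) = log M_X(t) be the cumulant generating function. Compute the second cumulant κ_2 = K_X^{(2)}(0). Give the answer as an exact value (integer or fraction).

κ_2 = d^2K/dt^2 |_{t=0} = 1/2

M_X(t) = e^(e^(t)/2 - 1/2)
K_X(t) = log M_X(t) = e^(t)/2 - 1/2
dK/dt = e^(t)/2
d^2K/dt^2 = e^(t)/2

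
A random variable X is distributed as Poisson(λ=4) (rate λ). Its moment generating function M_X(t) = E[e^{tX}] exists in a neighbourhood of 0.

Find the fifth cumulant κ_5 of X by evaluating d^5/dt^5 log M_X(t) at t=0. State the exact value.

M_X(t) = e^(4*e^(t) - 4)
K_X(t) = log M_X(t) = 4*e^(t) - 4
D^5[K](t) = 4*e^(t)

κ_5 = D^5[K](0) = 4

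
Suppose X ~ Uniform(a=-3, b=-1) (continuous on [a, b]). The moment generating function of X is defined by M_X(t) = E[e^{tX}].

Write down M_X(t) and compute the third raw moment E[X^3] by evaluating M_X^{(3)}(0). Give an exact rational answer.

E[X^3] = M′′′(0) = -10

M_X(t) = (e^(-t) - e^(-3*t))/(2*t)
M′(t) = (-t*e^(2*t) + 3*t - e^(2*t) + 1)*e^(-3*t)/(2*t^2)
M′′(t) = (t^2*e^(2*t) - 9*t^2 + 2*t*e^(2*t) - 6*t + 2*e^(2*t) - 2)*e^(-3*t)/(2*t^3)
M′′′(t) = (-t^3*e^(2*t) + 27*t^3 - 3*t^2*e^(2*t) + 27*t^2 - 6*t*e^(2*t) + 18*t - 6*e^(2*t) + 6)*e^(-3*t)/(2*t^4)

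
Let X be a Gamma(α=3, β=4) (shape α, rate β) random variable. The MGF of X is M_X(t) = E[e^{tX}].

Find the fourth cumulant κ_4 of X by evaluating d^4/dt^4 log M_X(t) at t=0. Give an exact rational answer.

M_X(t) = 64/(4 - t)^3
K_X(t) = log M_X(t) = -3*log(4 - t) + 6*log(2)
K^(4)(t) = 18/(t^4 - 16*t^3 + 96*t^2 - 256*t + 256)

κ_4 = K^(4)(0) = 9/128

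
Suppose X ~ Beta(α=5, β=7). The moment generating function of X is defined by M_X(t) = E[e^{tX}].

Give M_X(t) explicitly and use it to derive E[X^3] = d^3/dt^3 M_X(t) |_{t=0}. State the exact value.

M_X(t) = ₁F₁(5; 12; t)
dM/dt = 5*₁F₁(6; 13; t)/12
d^2M/dt^2 = 5*₁F₁(7; 14; t)/26
d^3M/dt^3 = 5*₁F₁(8; 15; t)/52

E[X^3] = d^3M/dt^3 |_{t=0} = 5/52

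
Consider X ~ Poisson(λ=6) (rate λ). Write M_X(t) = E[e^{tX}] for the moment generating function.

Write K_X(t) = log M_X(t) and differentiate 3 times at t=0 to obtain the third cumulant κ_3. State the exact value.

M_X(t) = e^(6*e^(t) - 6)
K_X(t) = log M_X(t) = 6*e^(t) - 6
dK/dt = 6*e^(t)
d^2K/dt^2 = 6*e^(t)
d^3K/dt^3 = 6*e^(t)

κ_3 = d^3K/dt^3 |_{t=0} = 6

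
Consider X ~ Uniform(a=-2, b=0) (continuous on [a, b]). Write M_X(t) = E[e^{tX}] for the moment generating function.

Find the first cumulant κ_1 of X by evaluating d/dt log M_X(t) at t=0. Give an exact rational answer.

M_X(t) = (1 - e^(-2*t))/(2*t)
K_X(t) = log M_X(t) = -log(t) + log(1 - e^(-2*t)) - log(2)
K^(1)(t) = (2*t - e^(2*t) + 1)/(t*e^(2*t) - t)

κ_1 = K^(1)(0) = -1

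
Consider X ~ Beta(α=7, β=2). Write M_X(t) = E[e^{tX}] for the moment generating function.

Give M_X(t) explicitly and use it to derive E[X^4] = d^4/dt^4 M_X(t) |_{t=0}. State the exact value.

E[X^4] = d^4M/dt^4 |_{t=0} = 14/33

M_X(t) = ₁F₁(7; 9; t)
dM/dt = 7*₁F₁(8; 10; t)/9
d^2M/dt^2 = 28*₁F₁(9; 11; t)/45
d^3M/dt^3 = 28*₁F₁(10; 12; t)/55
d^4M/dt^4 = 14*₁F₁(11; 13; t)/33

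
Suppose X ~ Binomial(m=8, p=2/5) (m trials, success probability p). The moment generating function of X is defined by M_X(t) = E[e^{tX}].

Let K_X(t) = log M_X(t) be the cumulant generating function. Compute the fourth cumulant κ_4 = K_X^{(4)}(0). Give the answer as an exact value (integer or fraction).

M_X(t) = (2*e^(t)/5 + 3/5)^8
K_X(t) = log M_X(t) = 8*log(2*e^(t)/5 + 3/5)
dK/dt = 16*e^(t)/(2*e^(t) + 3)
d^2K/dt^2 = 48*e^(t)/(4*e^(2*t) + 12*e^(t) + 9)
d^3K/dt^3 = (-96*e^(2*t) + 144*e^(t))/(8*e^(3*t) + 36*e^(2*t) + 54*e^(t) + 27)
d^4K/dt^4 = (192*e^(3*t) - 1152*e^(2*t) + 432*e^(t))/(16*e^(4*t) + 96*e^(3*t) + 216*e^(2*t) + 216*e^(t) + 81)

κ_4 = d^4K/dt^4 |_{t=0} = -528/625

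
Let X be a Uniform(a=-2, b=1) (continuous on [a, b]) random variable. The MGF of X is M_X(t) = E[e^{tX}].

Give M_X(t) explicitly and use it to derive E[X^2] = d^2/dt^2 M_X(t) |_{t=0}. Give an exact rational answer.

E[X^2] = D^2[M](0) = 1

M_X(t) = (e^(t) - e^(-2*t))/(3*t)
D^2[M](t) = (t^2*e^(3*t) - 4*t^2 - 2*t*e^(3*t) - 4*t + 2*e^(3*t) - 2)*e^(-2*t)/(3*t^3)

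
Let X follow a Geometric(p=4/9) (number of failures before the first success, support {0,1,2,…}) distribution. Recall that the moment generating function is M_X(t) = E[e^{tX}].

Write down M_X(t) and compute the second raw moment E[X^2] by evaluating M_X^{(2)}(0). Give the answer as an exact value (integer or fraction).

E[X^2] = D^2[M](0) = 35/8

M_X(t) = 4/(9*(1 - 5*e^(t)/9))
D^2[M](t) = (-100*e^(2*t) - 180*e^(t))/(125*e^(3*t) - 675*e^(2*t) + 1215*e^(t) - 729)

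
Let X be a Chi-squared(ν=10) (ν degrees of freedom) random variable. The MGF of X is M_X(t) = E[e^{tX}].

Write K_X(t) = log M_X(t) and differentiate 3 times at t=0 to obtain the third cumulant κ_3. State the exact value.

M_X(t) = (1 - 2*t)^(-5)
K_X(t) = log M_X(t) = -5*log(1 - 2*t)
K^(3)(t) = -80/(8*t^3 - 12*t^2 + 6*t - 1)

κ_3 = K^(3)(0) = 80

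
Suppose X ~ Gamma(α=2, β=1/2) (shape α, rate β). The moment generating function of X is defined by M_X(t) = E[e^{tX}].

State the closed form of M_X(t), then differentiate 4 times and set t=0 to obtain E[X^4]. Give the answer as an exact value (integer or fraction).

E[X^4] = D^4[M](0) = 1920

M_X(t) = 1/(4*(1/2 - t)^2)
D^4[M](t) = 1920/(64*t^6 - 192*t^5 + 240*t^4 - 160*t^3 + 60*t^2 - 12*t + 1)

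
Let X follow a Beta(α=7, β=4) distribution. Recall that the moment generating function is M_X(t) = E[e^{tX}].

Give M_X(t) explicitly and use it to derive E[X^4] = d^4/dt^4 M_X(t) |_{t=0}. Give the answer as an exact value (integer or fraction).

E[X^4] = M′′′′(0) = 30/143

M_X(t) = ₁F₁(7; 11; t)
M′(t) = 7*₁F₁(8; 12; t)/11
M′′(t) = 14*₁F₁(9; 13; t)/33
M′′′(t) = 42*₁F₁(10; 14; t)/143
M′′′′(t) = 30*₁F₁(11; 15; t)/143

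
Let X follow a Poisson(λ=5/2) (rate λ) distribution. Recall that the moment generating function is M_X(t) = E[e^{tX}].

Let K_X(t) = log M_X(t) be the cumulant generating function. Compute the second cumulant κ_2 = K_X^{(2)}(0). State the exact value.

M_X(t) = e^(5*e^(t)/2 - 5/2)
K_X(t) = log M_X(t) = 5*e^(t)/2 - 5/2
K′(t) = 5*e^(t)/2
K′′(t) = 5*e^(t)/2

κ_2 = K′′(0) = 5/2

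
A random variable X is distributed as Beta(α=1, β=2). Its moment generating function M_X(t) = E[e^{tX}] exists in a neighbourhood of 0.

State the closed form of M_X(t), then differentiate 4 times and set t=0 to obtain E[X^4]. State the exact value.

M_X(t) = ₁F₁(1; 3; t)
M′(t) = ₁F₁(2; 4; t)/3
M′′(t) = ₁F₁(3; 5; t)/6
M′′′(t) = ₁F₁(4; 6; t)/10
M′′′′(t) = ₁F₁(5; 7; t)/15

E[X^4] = M′′′′(0) = 1/15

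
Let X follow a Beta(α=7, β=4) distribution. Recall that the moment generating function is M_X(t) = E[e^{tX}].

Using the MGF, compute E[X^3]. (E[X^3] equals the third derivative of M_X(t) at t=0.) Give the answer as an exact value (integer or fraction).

M_X(t) = ₁F₁(7; 11; t)
dM/dt = 7*₁F₁(8; 12; t)/11
d^2M/dt^2 = 14*₁F₁(9; 13; t)/33
d^3M/dt^3 = 42*₁F₁(10; 14; t)/143

E[X^3] = d^3M/dt^3 |_{t=0} = 42/143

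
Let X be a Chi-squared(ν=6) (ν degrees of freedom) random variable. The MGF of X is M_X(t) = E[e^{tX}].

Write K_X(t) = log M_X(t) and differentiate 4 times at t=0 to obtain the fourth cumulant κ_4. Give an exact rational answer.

κ_4 = K′′′′(0) = 288

M_X(t) = (1 - 2*t)^(-3)
K_X(t) = log M_X(t) = -3*log(1 - 2*t)
K′(t) = -6/(2*t - 1)
K′′(t) = 12/(4*t^2 - 4*t + 1)
K′′′(t) = -48/(8*t^3 - 12*t^2 + 6*t - 1)
K′′′′(t) = 288/(16*t^4 - 32*t^3 + 24*t^2 - 8*t + 1)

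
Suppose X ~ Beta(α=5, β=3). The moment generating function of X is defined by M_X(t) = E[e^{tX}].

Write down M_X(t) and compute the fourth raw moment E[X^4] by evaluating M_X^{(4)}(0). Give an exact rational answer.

M_X(t) = ₁F₁(5; 8; t)
M′(t) = 5*₁F₁(6; 9; t)/8
M′′(t) = 5*₁F₁(7; 10; t)/12
M′′′(t) = 7*₁F₁(8; 11; t)/24
M′′′′(t) = 7*₁F₁(9; 12; t)/33

E[X^4] = M′′′′(0) = 7/33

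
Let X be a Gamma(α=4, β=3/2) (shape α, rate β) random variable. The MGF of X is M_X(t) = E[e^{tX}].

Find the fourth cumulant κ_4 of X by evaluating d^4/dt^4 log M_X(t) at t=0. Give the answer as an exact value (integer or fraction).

κ_4 = d^4K/dt^4 |_{t=0} = 128/27

M_X(t) = 81/(16*(3/2 - t)^4)
K_X(t) = log M_X(t) = -4*log(3/2 - t) - 4*log(2) + 4*log(3)
dK/dt = -8/(2*t - 3)
d^2K/dt^2 = 16/(4*t^2 - 12*t + 9)
d^3K/dt^3 = -64/(8*t^3 - 36*t^2 + 54*t - 27)
d^4K/dt^4 = 384/(16*t^4 - 96*t^3 + 216*t^2 - 216*t + 81)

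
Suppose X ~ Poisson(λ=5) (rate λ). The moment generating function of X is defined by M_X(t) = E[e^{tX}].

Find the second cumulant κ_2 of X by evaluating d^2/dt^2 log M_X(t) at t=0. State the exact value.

κ_2 = D^2[K](0) = 5

M_X(t) = e^(5*e^(t) - 5)
K_X(t) = log M_X(t) = 5*e^(t) - 5
D^2[K](t) = 5*e^(t)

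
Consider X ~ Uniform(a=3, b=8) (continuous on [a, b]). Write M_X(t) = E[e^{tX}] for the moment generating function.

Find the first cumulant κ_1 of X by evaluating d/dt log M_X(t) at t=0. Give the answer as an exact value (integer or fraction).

M_X(t) = (e^(8*t) - e^(3*t))/(5*t)
K_X(t) = log M_X(t) = -log(t) + log(e^(8*t) - e^(3*t)) - log(5)
dK/dt = (8*t*e^(5*t) - 3*t - e^(5*t) + 1)/(t*e^(5*t) - t)

κ_1 = dK/dt |_{t=0} = 11/2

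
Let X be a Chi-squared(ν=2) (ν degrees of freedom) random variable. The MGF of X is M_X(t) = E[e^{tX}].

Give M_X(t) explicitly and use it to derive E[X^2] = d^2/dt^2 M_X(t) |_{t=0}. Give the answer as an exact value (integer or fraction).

E[X^2] = M^(2)(0) = 8

M_X(t) = 1/(1 - 2*t)
M^(2)(t) = -8/(8*t^3 - 12*t^2 + 6*t - 1)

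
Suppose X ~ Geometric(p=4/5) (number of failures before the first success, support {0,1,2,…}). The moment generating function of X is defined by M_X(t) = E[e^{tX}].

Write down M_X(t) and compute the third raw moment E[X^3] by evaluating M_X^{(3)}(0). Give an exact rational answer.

M_X(t) = 4/(5*(1 - e^(t)/5))
M^(3)(t) = (4*e^(3*t) + 80*e^(2*t) + 100*e^(t))/(e^(4*t) - 20*e^(3*t) + 150*e^(2*t) - 500*e^(t) + 625)

E[X^3] = M^(3)(0) = 23/32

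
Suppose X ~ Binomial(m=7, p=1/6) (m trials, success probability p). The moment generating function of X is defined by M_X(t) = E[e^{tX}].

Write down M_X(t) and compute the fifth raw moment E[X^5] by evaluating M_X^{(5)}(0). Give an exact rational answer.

M_X(t) = (e^(t)/6 + 5/6)^7
M′(t) = 7*e^(7*t)/279936 + 35*e^(6*t)/46656 + 875*e^(5*t)/93312 + 4375*e^(4*t)/69984 + 21875*e^(3*t)/93312 + 21875*e^(2*t)/46656 + 109375*e^(t)/279936
M′′(t) = 49*e^(7*t)/279936 + 35*e^(6*t)/7776 + 4375*e^(5*t)/93312 + 4375*e^(4*t)/17496 + 21875*e^(3*t)/31104 + 21875*e^(2*t)/23328 + 109375*e^(t)/279936
M′′′(t) = 343*e^(7*t)/279936 + 35*e^(6*t)/1296 + 21875*e^(5*t)/93312 + 4375*e^(4*t)/4374 + 21875*e^(3*t)/10368 + 21875*e^(2*t)/11664 + 109375*e^(t)/279936
M′′′′(t) = 2401*e^(7*t)/279936 + 35*e^(6*t)/216 + 109375*e^(5*t)/93312 + 8750*e^(4*t)/2187 + 21875*e^(3*t)/3456 + 21875*e^(2*t)/5832 + 109375*e^(t)/279936
M′′′′′(t) = 16807*e^(7*t)/279936 + 35*e^(6*t)/36 + 546875*e^(5*t)/93312 + 35000*e^(4*t)/2187 + 21875*e^(3*t)/1152 + 21875*e^(2*t)/2916 + 109375*e^(t)/279936

E[X^5] = M′′′′′(0) = 448/9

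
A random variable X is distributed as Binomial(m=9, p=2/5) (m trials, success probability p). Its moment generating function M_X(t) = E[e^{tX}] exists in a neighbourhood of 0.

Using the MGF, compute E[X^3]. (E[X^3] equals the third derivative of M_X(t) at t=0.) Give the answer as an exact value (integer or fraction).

M_X(t) = (2*e^(t)/5 + 3/5)^9

E[X^3] = M′′′(0) = 8802/125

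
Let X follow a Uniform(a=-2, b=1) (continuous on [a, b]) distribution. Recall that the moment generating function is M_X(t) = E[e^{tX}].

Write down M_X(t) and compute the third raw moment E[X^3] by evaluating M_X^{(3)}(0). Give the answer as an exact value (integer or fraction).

E[X^3] = d^3M/dt^3 |_{t=0} = -5/4

M_X(t) = (e^(t) - e^(-2*t))/(3*t)
dM/dt = (t*e^(3*t) + 2*t - e^(3*t) + 1)*e^(-2*t)/(3*t^2)
d^2M/dt^2 = (t^2*e^(3*t) - 4*t^2 - 2*t*e^(3*t) - 4*t + 2*e^(3*t) - 2)*e^(-2*t)/(3*t^3)
d^3M/dt^3 = (t^3*e^(3*t) + 8*t^3 - 3*t^2*e^(3*t) + 12*t^2 + 6*t*e^(3*t) + 12*t - 6*e^(3*t) + 6)*e^(-2*t)/(3*t^4)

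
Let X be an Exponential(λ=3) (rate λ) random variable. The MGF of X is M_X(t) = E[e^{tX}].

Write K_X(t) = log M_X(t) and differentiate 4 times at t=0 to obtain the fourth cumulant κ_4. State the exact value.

M_X(t) = 3/(3 - t)
K_X(t) = log M_X(t) = -log(3 - t) + log(3)
K^(4)(t) = 6/(t^4 - 12*t^3 + 54*t^2 - 108*t + 81)

κ_4 = K^(4)(0) = 2/27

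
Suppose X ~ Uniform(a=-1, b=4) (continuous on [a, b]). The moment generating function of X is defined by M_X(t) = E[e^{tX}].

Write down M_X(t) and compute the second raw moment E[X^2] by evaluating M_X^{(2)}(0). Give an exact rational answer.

E[X^2] = d^2M/dt^2 |_{t=0} = 13/3

M_X(t) = (e^(4*t) - e^(-t))/(5*t)
dM/dt = (4*t*e^(5*t) + t - e^(5*t) + 1)*e^(-t)/(5*t^2)
d^2M/dt^2 = (16*t^2*e^(5*t) - t^2 - 8*t*e^(5*t) - 2*t + 2*e^(5*t) - 2)*e^(-t)/(5*t^3)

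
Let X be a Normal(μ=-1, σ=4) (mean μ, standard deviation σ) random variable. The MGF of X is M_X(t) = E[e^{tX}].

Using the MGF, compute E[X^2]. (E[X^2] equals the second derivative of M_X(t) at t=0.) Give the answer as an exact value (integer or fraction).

M_X(t) = e^(8*t^2 - t)
dM/dt = 16*t*e^(-t)*e^(8*t^2) - e^(-t)*e^(8*t^2)
d^2M/dt^2 = (256*t^2*e^(8*t^2) - 32*t*e^(8*t^2) + 17*e^(8*t^2))*e^(-t)

E[X^2] = d^2M/dt^2 |_{t=0} = 17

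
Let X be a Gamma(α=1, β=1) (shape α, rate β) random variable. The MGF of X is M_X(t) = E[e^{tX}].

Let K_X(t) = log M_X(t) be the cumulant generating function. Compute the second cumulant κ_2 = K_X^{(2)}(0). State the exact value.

κ_2 = D^2[K](0) = 1

M_X(t) = 1/(1 - t)
K_X(t) = log M_X(t) = -log(1 - t)
D^2[K](t) = 1/(t^2 - 2*t + 1)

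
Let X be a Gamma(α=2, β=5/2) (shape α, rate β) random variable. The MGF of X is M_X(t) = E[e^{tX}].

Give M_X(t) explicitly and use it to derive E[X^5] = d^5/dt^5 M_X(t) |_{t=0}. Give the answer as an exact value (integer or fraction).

E[X^5] = M′′′′′(0) = 4608/625

M_X(t) = 25/(4*(5/2 - t)^2)
M′(t) = -100/(8*t^3 - 60*t^2 + 150*t - 125)
M′′(t) = 600/(16*t^4 - 160*t^3 + 600*t^2 - 1000*t + 625)
M′′′(t) = -4800/(32*t^5 - 400*t^4 + 2000*t^3 - 5000*t^2 + 6250*t - 3125)
M′′′′(t) = 48000/(64*t^6 - 960*t^5 + 6000*t^4 - 20000*t^3 + 37500*t^2 - 37500*t + 15625)
M′′′′′(t) = -576000/(128*t^7 - 2240*t^6 + 16800*t^5 - 70000*t^4 + 175000*t^3 - 262500*t^2 + 218750*t - 78125)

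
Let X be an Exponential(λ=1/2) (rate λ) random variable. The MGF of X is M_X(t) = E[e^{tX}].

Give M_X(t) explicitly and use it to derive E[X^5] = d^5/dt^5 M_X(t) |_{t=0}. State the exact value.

E[X^5] = M^(5)(0) = 3840

M_X(t) = 1/(2*(1/2 - t))
M^(5)(t) = 3840/(64*t^6 - 192*t^5 + 240*t^4 - 160*t^3 + 60*t^2 - 12*t + 1)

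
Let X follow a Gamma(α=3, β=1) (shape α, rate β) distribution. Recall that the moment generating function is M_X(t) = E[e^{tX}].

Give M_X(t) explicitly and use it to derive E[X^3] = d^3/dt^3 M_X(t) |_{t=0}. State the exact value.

E[X^3] = M′′′(0) = 60

M_X(t) = (1 - t)^(-3)
M′(t) = 3/(t^4 - 4*t^3 + 6*t^2 - 4*t + 1)
M′′(t) = -12/(t^5 - 5*t^4 + 10*t^3 - 10*t^2 + 5*t - 1)
M′′′(t) = 60/(t^6 - 6*t^5 + 15*t^4 - 20*t^3 + 15*t^2 - 6*t + 1)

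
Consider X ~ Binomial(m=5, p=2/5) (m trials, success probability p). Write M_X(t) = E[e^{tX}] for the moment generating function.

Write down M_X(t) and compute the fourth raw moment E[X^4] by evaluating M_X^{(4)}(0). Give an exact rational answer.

E[X^4] = M′′′′(0) = 6314/125

M_X(t) = (2*e^(t)/5 + 3/5)^5
M′(t) = 32*e^(5*t)/625 + 192*e^(4*t)/625 + 432*e^(3*t)/625 + 432*e^(2*t)/625 + 162*e^(t)/625
M′′(t) = 32*e^(5*t)/125 + 768*e^(4*t)/625 + 1296*e^(3*t)/625 + 864*e^(2*t)/625 + 162*e^(t)/625
M′′′(t) = 32*e^(5*t)/25 + 3072*e^(4*t)/625 + 3888*e^(3*t)/625 + 1728*e^(2*t)/625 + 162*e^(t)/625
M′′′′(t) = 32*e^(5*t)/5 + 12288*e^(4*t)/625 + 11664*e^(3*t)/625 + 3456*e^(2*t)/625 + 162*e^(t)/625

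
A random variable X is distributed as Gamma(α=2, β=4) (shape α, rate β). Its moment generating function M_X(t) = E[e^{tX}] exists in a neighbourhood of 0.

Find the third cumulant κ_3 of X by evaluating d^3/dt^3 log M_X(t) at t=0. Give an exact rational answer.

κ_3 = D^3[K](0) = 1/16

M_X(t) = 16/(4 - t)^2
K_X(t) = log M_X(t) = -2*log(4 - t) + 4*log(2)
D^3[K](t) = -4/(t^3 - 12*t^2 + 48*t - 64)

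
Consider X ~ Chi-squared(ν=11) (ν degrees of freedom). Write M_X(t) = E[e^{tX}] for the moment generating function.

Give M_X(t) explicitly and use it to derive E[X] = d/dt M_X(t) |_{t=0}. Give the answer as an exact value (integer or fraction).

M_X(t) = (1 - 2*t)^(-11/2)
M′(t) = 11/(64*t^6*√(1 - 2*t) - 192*t^5*√(1 - 2*t) + 240*t^4*√(1 - 2*t) - 160*t^3*√(1 - 2*t) + 60*t^2*√(1 - 2*t) - 12*t*√(1 - 2*t) + √(1 - 2*t))

E[X] = M′(0) = 11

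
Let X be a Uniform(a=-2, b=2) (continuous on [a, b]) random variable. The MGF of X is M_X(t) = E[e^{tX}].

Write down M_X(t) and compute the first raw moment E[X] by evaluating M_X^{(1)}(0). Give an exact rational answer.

M_X(t) = (e^(2*t) - e^(-2*t))/(4*t)
D[M](t) = (2*t*e^(4*t) + 2*t - e^(4*t) + 1)*e^(-2*t)/(4*t^2)

E[X] = D[M](0) = 0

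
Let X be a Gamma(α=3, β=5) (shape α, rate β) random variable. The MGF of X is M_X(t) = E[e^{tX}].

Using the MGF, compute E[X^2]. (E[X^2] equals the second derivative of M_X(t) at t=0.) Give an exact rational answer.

E[X^2] = d^2M/dt^2 |_{t=0} = 12/25

M_X(t) = 125/(5 - t)^3
dM/dt = 375/(t^4 - 20*t^3 + 150*t^2 - 500*t + 625)
d^2M/dt^2 = -1500/(t^5 - 25*t^4 + 250*t^3 - 1250*t^2 + 3125*t - 3125)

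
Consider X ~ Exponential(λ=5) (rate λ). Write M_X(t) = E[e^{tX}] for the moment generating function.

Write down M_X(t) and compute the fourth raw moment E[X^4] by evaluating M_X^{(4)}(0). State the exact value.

E[X^4] = d^4M/dt^4 |_{t=0} = 24/625

M_X(t) = 5/(5 - t)
dM/dt = 5/(t^2 - 10*t + 25)
d^2M/dt^2 = -10/(t^3 - 15*t^2 + 75*t - 125)
d^3M/dt^3 = 30/(t^4 - 20*t^3 + 150*t^2 - 500*t + 625)
d^4M/dt^4 = -120/(t^5 - 25*t^4 + 250*t^3 - 1250*t^2 + 3125*t - 3125)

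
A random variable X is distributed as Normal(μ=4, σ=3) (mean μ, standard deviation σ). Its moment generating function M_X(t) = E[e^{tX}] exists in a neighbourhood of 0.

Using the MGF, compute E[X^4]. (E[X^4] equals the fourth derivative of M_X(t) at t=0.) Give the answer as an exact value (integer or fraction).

E[X^4] = d^4M/dt^4 |_{t=0} = 1363

M_X(t) = e^(9*t^2/2 + 4*t)
dM/dt = 9*t*e^(4*t)*e^(9*t^2/2) + 4*e^(4*t)*e^(9*t^2/2)
d^2M/dt^2 = 81*t^2*e^(4*t)*e^(9*t^2/2) + 72*t*e^(4*t)*e^(9*t^2/2) + 25*e^(4*t)*e^(9*t^2/2)
d^3M/dt^3 = 729*t^3*e^(4*t)*e^(9*t^2/2) + 972*t^2*e^(4*t)*e^(9*t^2/2) + 675*t*e^(4*t)*e^(9*t^2/2) + 172*e^(4*t)*e^(9*t^2/2)
d^4M/dt^4 = 6561*t^4*e^(4*t)*e^(9*t^2/2) + 11664*t^3*e^(4*t)*e^(9*t^2/2) + 12150*t^2*e^(4*t)*e^(9*t^2/2) + 6192*t*e^(4*t)*e^(9*t^2/2) + 1363*e^(4*t)*e^(9*t^2/2)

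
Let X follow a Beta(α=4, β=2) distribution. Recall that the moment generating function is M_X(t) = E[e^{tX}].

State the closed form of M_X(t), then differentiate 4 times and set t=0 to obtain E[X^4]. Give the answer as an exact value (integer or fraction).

M_X(t) = ₁F₁(4; 6; t)
M^(4)(t) = 5*₁F₁(8; 10; t)/18

E[X^4] = M^(4)(0) = 5/18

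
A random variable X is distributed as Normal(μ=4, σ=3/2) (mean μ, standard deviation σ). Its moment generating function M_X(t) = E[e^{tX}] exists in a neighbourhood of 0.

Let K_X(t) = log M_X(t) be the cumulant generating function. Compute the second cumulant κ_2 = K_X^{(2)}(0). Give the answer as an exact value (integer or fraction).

M_X(t) = e^(9*t^2/8 + 4*t)
K_X(t) = log M_X(t) = 9*t^2/8 + 4*t
dK/dt = 9*t/4 + 4
d^2K/dt^2 = 9/4

κ_2 = d^2K/dt^2 |_{t=0} = 9/4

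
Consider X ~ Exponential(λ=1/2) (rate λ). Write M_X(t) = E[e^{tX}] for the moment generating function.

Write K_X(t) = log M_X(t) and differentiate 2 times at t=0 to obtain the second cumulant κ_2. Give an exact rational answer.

κ_2 = d^2K/dt^2 |_{t=0} = 4

M_X(t) = 1/(2*(1/2 - t))
K_X(t) = log M_X(t) = -log(1/2 - t) - log(2)
dK/dt = -2/(2*t - 1)
d^2K/dt^2 = 4/(4*t^2 - 4*t + 1)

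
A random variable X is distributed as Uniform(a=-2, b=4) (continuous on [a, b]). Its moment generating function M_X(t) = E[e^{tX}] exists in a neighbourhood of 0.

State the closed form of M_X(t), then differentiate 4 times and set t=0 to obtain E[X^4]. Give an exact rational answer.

E[X^4] = M′′′′(0) = 176/5

M_X(t) = (e^(4*t) - e^(-2*t))/(6*t)
M′(t) = (4*t*e^(6*t) + 2*t - e^(6*t) + 1)*e^(-2*t)/(6*t^2)
M′′(t) = (8*t^2*e^(6*t) - 2*t^2 - 4*t*e^(6*t) - 2*t + e^(6*t) - 1)*e^(-2*t)/(3*t^3)
M′′′(t) = (32*t^3*e^(6*t) + 4*t^3 - 24*t^2*e^(6*t) + 6*t^2 + 12*t*e^(6*t) + 6*t - 3*e^(6*t) + 3)*e^(-2*t)/(3*t^4)
M′′′′(t) = (128*t^4*e^(6*t) - 8*t^4 - 128*t^3*e^(6*t) - 16*t^3 + 96*t^2*e^(6*t) - 24*t^2 - 48*t*e^(6*t) - 24*t + 12*e^(6*t) - 12)*e^(-2*t)/(3*t^5)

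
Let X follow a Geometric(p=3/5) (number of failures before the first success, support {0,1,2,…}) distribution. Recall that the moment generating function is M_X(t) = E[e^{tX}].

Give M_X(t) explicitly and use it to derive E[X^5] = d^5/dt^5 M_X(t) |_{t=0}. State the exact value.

M_X(t) = 3/(5*(1 - 2*e^(t)/5))
dM/dt = 6*e^(t)/(4*e^(2*t) - 20*e^(t) + 25)
d^2M/dt^2 = (-12*e^(2*t) - 30*e^(t))/(8*e^(3*t) - 60*e^(2*t) + 150*e^(t) - 125)
d^3M/dt^3 = (24*e^(3*t) + 240*e^(2*t) + 150*e^(t))/(16*e^(4*t) - 160*e^(3*t) + 600*e^(2*t) - 1000*e^(t) + 625)
d^4M/dt^4 = (-48*e^(4*t) - 1320*e^(3*t) - 3300*e^(2*t) - 750*e^(t))/(32*e^(5*t) - 400*e^(4*t) + 2000*e^(3*t) - 5000*e^(2*t) + 6250*e^(t) - 3125)

E[X^5] = d^5M/dt^5 |_{t=0} = 9854/81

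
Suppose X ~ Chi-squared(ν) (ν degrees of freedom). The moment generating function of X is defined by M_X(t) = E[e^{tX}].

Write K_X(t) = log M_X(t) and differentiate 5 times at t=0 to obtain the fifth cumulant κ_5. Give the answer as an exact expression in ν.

M_X(t) = (1 - 2*t)^(-ν/2)
K_X(t) = log M_X(t) = -ν*log(1 - 2*t)/2
K^(5)(t) = -384*ν/(32*t^5 - 80*t^4 + 80*t^3 - 40*t^2 + 10*t - 1)

κ_5 = K^(5)(0) = 384*ν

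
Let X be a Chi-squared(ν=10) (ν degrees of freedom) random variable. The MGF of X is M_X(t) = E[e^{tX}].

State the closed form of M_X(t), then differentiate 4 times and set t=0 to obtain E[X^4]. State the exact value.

M_X(t) = (1 - 2*t)^(-5)
D^4[M](t) = -26880/(512*t^9 - 2304*t^8 + 4608*t^7 - 5376*t^6 + 4032*t^5 - 2016*t^4 + 672*t^3 - 144*t^2 + 18*t - 1)

E[X^4] = D^4[M](0) = 26880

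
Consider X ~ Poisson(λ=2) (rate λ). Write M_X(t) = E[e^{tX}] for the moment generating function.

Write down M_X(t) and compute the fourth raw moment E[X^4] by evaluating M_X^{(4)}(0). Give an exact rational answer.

M_X(t) = e^(2*e^(t) - 2)
dM/dt = 2*e^(-2)*e^(t)*e^(2*e^(t))
d^2M/dt^2 = (4*e^(2*t)*e^(2*e^(t)) + 2*e^(t)*e^(2*e^(t)))*e^(-2)
d^3M/dt^3 = (8*e^(3*t)*e^(2*e^(t)) + 12*e^(2*t)*e^(2*e^(t)) + 2*e^(t)*e^(2*e^(t)))*e^(-2)
d^4M/dt^4 = (16*e^(4*t)*e^(2*e^(t)) + 48*e^(3*t)*e^(2*e^(t)) + 28*e^(2*t)*e^(2*e^(t)) + 2*e^(t)*e^(2*e^(t)))*e^(-2)

E[X^4] = d^4M/dt^4 |_{t=0} = 94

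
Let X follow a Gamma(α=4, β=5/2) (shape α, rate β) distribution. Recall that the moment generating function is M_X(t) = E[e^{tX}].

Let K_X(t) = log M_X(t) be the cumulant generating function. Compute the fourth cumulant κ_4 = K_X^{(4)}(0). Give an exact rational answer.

κ_4 = D^4[K](0) = 384/625

M_X(t) = 625/(16*(5/2 - t)^4)
K_X(t) = log M_X(t) = -4*log(5/2 - t) - 4*log(2) + 4*log(5)
D^4[K](t) = 384/(16*t^4 - 160*t^3 + 600*t^2 - 1000*t + 625)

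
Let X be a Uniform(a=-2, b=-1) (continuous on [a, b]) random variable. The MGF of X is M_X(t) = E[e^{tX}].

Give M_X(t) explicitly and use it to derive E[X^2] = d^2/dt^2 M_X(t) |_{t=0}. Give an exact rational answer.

E[X^2] = D^2[M](0) = 7/3

M_X(t) = (e^(-t) - e^(-2*t))/t
D^2[M](t) = (t^2*e^(t) - 4*t^2 + 2*t*e^(t) - 4*t + 2*e^(t) - 2)*e^(-2*t)/t^3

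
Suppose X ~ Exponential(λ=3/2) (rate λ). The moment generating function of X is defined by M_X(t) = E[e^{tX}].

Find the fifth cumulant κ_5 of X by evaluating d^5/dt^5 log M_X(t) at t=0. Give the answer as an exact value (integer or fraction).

M_X(t) = 3/(2*(3/2 - t))
K_X(t) = log M_X(t) = -log(3/2 - t) - log(2) + log(3)
K′(t) = -2/(2*t - 3)
K′′(t) = 4/(4*t^2 - 12*t + 9)
K′′′(t) = -16/(8*t^3 - 36*t^2 + 54*t - 27)
K′′′′(t) = 96/(16*t^4 - 96*t^3 + 216*t^2 - 216*t + 81)
K′′′′′(t) = -768/(32*t^5 - 240*t^4 + 720*t^3 - 1080*t^2 + 810*t - 243)

κ_5 = K′′′′′(0) = 256/81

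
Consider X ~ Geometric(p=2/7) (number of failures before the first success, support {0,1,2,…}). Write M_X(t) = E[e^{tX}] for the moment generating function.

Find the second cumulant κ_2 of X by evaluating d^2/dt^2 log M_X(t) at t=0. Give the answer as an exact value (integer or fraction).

κ_2 = K^(2)(0) = 35/4

M_X(t) = 2/(7*(1 - 5*e^(t)/7))
K_X(t) = log M_X(t) = -log(1 - 5*e^(t)/7) - log(7) + log(2)
K^(2)(t) = 35*e^(t)/(25*e^(2*t) - 70*e^(t) + 49)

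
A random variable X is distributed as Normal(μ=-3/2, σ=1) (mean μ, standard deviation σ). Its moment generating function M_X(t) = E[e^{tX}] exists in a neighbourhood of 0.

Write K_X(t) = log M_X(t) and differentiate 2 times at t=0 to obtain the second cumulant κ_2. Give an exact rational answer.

M_X(t) = e^(t^2/2 - 3*t/2)
K_X(t) = log M_X(t) = t^2/2 - 3*t/2
K′(t) = t - 3/2
K′′(t) = 1

κ_2 = K′′(0) = 1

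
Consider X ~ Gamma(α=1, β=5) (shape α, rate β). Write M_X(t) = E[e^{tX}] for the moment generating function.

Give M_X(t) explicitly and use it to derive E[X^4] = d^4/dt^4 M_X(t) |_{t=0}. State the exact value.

M_X(t) = 5/(5 - t)
dM/dt = 5/(t^2 - 10*t + 25)
d^2M/dt^2 = -10/(t^3 - 15*t^2 + 75*t - 125)
d^3M/dt^3 = 30/(t^4 - 20*t^3 + 150*t^2 - 500*t + 625)
d^4M/dt^4 = -120/(t^5 - 25*t^4 + 250*t^3 - 1250*t^2 + 3125*t - 3125)

E[X^4] = d^4M/dt^4 |_{t=0} = 24/625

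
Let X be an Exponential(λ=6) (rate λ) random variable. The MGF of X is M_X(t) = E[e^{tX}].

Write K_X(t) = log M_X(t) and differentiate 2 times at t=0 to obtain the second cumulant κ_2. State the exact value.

M_X(t) = 6/(6 - t)
K_X(t) = log M_X(t) = -log(6 - t) + log(6)
dK/dt = -1/(t - 6)
d^2K/dt^2 = 1/(t^2 - 12*t + 36)

κ_2 = d^2K/dt^2 |_{t=0} = 1/36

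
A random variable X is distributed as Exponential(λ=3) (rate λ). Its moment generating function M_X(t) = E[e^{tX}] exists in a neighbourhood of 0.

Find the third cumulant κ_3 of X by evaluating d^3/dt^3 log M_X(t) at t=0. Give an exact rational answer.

κ_3 = K′′′(0) = 2/27

M_X(t) = 3/(3 - t)
K_X(t) = log M_X(t) = -log(3 - t) + log(3)
K′(t) = -1/(t - 3)
K′′(t) = 1/(t^2 - 6*t + 9)
K′′′(t) = -2/(t^3 - 9*t^2 + 27*t - 27)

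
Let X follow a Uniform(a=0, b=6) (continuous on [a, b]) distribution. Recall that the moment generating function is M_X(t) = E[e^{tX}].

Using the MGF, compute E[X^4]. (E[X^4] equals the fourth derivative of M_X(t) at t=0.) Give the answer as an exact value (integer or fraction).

M_X(t) = (e^(6*t) - 1)/(6*t)
D^4[M](t) = (216*t^4*e^(6*t) - 144*t^3*e^(6*t) + 72*t^2*e^(6*t) - 24*t*e^(6*t) + 4*e^(6*t) - 4)/t^5

E[X^4] = D^4[M](0) = 1296/5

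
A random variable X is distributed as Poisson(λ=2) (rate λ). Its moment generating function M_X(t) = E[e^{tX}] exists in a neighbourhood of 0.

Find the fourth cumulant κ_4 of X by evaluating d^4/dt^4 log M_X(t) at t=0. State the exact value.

M_X(t) = e^(2*e^(t) - 2)
K_X(t) = log M_X(t) = 2*e^(t) - 2
K^(4)(t) = 2*e^(t)

κ_4 = K^(4)(0) = 2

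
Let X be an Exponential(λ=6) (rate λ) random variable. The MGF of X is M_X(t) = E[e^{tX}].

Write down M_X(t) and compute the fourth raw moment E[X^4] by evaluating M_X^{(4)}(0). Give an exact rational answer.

M_X(t) = 6/(6 - t)
M′(t) = 6/(t^2 - 12*t + 36)
M′′(t) = -12/(t^3 - 18*t^2 + 108*t - 216)
M′′′(t) = 36/(t^4 - 24*t^3 + 216*t^2 - 864*t + 1296)
M′′′′(t) = -144/(t^5 - 30*t^4 + 360*t^3 - 2160*t^2 + 6480*t - 7776)

E[X^4] = M′′′′(0) = 1/54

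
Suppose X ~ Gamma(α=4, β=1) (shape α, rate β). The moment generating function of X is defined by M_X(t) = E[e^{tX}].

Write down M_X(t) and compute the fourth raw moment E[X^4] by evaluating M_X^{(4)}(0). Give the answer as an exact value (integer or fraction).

E[X^4] = D^4[M](0) = 840

M_X(t) = (1 - t)^(-4)
D^4[M](t) = 840/(t^8 - 8*t^7 + 28*t^6 - 56*t^5 + 70*t^4 - 56*t^3 + 28*t^2 - 8*t + 1)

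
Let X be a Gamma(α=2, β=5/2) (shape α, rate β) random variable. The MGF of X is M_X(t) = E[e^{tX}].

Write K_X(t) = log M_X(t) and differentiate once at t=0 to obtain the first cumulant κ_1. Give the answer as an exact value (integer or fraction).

κ_1 = K^(1)(0) = 4/5

M_X(t) = 25/(4*(5/2 - t)^2)
K_X(t) = log M_X(t) = -2*log(5/2 - t) - 2*log(2) + 2*log(5)
K^(1)(t) = -4/(2*t - 5)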